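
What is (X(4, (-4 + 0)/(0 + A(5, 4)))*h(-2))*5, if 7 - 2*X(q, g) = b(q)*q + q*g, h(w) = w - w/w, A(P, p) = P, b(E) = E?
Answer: 87/2 ≈ 43.500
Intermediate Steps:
h(w) = -1 + w (h(w) = w - 1*1 = w - 1 = -1 + w)
X(q, g) = 7/2 - q²/2 - g*q/2 (X(q, g) = 7/2 - (q*q + q*g)/2 = 7/2 - (q² + g*q)/2 = 7/2 + (-q²/2 - g*q/2) = 7/2 - q²/2 - g*q/2)
(X(4, (-4 + 0)/(0 + A(5, 4)))*h(-2))*5 = ((7/2 - ½*4² - ½*(-4 + 0)/(0 + 5)*4)*(-1 - 2))*5 = ((7/2 - ½*16 - ½*(-4/5)*4)*(-3))*5 = ((7/2 - 8 - ½*(-4*⅕)*4)*(-3))*5 = ((7/2 - 8 - ½*(-⅘)*4)*(-3))*5 = ((7/2 - 8 + 8/5)*(-3))*5 = -29/10*(-3)*5 = (87/10)*5 = 87/2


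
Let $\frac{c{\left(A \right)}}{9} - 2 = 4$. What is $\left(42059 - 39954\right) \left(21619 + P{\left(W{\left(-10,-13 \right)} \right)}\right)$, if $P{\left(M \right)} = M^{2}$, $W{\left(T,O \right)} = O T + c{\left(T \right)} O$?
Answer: $734230315$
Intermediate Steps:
$c{\left(A \right)} = 54$ ($c{\left(A \right)} = 18 + 9 \cdot 4 = 18 + 36 = 54$)
$W{\left(T,O \right)} = 54 O + O T$ ($W{\left(T,O \right)} = O T + 54 O = 54 O + O T$)
$\left(42059 - 39954\right) \left(21619 + P{\left(W{\left(-10,-13 \right)} \right)}\right) = \left(42059 - 39954\right) \left(21619 + \left(- 13 \left(54 - 10\right)\right)^{2}\right) = 2105 \left(21619 + \left(\left(-13\right) 44\right)^{2}\right) = 2105 \left(21619 + \left(-572\right)^{2}\right) = 2105 \left(21619 + 327184\right) = 2105 \cdot 348803 = 734230315$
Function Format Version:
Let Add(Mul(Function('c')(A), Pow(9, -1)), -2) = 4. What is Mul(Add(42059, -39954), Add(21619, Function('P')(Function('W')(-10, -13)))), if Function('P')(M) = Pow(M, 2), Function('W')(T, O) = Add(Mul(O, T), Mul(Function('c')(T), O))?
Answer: 734230315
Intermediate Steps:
Function('c')(A) = 54 (Function('c')(A) = Add(18, Mul(9, 4)) = Add(18, 36) = 54)
Function('W')(T, O) = Add(Mul(54, O), Mul(O, T)) (Function('W')(T, O) = Add(Mul(O, T), Mul(54, O)) = Add(Mul(54, O), Mul(O, T)))
Mul(Add(42059, -39954), Add(21619, Function('P')(Function('W')(-10, -13)))) = Mul(Add(42059, -39954), Add(21619, Pow(Mul(-13, Add(54, -10)), 2))) = Mul(2105, Add(21619, Pow(Mul(-13, 44), 2))) = Mul(2105, Add(21619, Pow(-572, 2))) = Mul(2105, Add(21619, 327184)) = Mul(2105, 348803) = 734230315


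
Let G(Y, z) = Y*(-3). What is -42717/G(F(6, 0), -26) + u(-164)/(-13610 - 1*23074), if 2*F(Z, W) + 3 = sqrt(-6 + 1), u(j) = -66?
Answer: (-174114459*I + 11*sqrt(5))/(6114*(sqrt(5) + 3*I)) ≈ -6102.4 - 4548.5*I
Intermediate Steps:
F(Z, W) = -3/2 + I*sqrt(5)/2 (F(Z, W) = -3/2 + sqrt(-6 + 1)/2 = -3/2 + sqrt(-5)/2 = -3/2 + (I*sqrt(5))/2 = -3/2 + I*sqrt(5)/2)
G(Y, z) = -3*Y
-42717/G(F(6, 0), -26) + u(-164)/(-13610 - 1*23074) = -42717*(-1/(3*(-3/2 + I*sqrt(5)/2))) - 66/(-13610 - 1*23074) = -42717/(9/2 - 3*I*sqrt(5)/2) - 66/(-13610 - 23074) = -42717/(9/2 - 3*I*sqrt(5)/2) - 66/(-36684) = -42717/(9/2 - 3*I*sqrt(5)/2) - 66*(-1/36684) = -42717/(9/2 - 3*I*sqrt(5)/2) + 11/6114 = 11/6114 - 42717/(9/2 - 3*I*sqrt(5)/2)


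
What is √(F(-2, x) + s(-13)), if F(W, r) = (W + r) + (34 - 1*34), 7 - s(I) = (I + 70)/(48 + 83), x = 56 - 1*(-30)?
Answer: 2*√388546/131 ≈ 9.5166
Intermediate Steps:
x = 86 (x = 56 + 30 = 86)
s(I) = 847/131 - I/131 (s(I) = 7 - (I + 70)/(48 + 83) = 7 - (70 + I)/131 = 7 - (70/131 + I/131) = 7 + (-70/131 - I/131) = 847/131 - I/131)
F(W, r) = W + r (F(W, r) = (W + r) + (34 - 34) = (W + r) + 0 = W + r)
√(F(-2, x) + s(-13)) = √((-2 + 86) + (847/131 - 1/131*(-13))) = √(84 + (847/131 + 13/131)) = √(84 + 860/131) = √(11864/131) = 2*√388546/131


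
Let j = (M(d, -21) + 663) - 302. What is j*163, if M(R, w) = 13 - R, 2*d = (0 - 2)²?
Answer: 60636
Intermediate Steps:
d = 2 (d = (0 - 2)²/2 = (½)*(-2)² = (½)*4 = 2)
j = 372 (j = ((13 - 1*2) + 663) - 302 = ((13 - 2) + 663) - 302 = (11 + 663) - 302 = 674 - 302 = 372)
j*163 = 372*163 = 60636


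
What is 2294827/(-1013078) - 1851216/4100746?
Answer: -5642964421895/2077187778094 ≈ -2.7166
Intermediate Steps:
2294827/(-1013078) - 1851216/4100746 = 2294827*(-1/1013078) - 1851216*1/4100746 = -2294827/1013078 - 925608/2050373 = -5642964421895/2077187778094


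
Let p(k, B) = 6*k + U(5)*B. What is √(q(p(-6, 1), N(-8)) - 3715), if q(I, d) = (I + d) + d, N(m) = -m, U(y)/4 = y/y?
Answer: I*√3731 ≈ 61.082*I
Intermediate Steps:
U(y) = 4 (U(y) = 4*(y/y) = 4*1 = 4)
p(k, B) = 4*B + 6*k (p(k, B) = 6*k + 4*B = 4*B + 6*k)
q(I, d) = I + 2*d
√(q(p(-6, 1), N(-8)) - 3715) = √(((4*1 + 6*(-6)) + 2*(-1*(-8))) - 3715) = √(((4 - 36) + 2*8) - 3715) = √((-32 + 16) - 3715) = √(-16 - 3715) = √(-3731) = I*√3731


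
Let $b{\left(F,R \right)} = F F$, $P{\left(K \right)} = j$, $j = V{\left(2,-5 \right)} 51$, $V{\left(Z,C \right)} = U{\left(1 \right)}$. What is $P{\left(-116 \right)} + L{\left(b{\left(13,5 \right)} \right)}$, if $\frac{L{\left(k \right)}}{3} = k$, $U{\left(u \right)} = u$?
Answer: $558$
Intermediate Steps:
$V{\left(Z,C \right)} = 1$
$j = 51$ ($j = 1 \cdot 51 = 51$)
$P{\left(K \right)} = 51$
$b{\left(F,R \right)} = F^{2}$
$L{\left(k \right)} = 3 k$
$P{\left(-116 \right)} + L{\left(b{\left(13,5 \right)} \right)} = 51 + 3 \cdot 13^{2} = 51 + 3 \cdot 169 = 51 + 507 = 558$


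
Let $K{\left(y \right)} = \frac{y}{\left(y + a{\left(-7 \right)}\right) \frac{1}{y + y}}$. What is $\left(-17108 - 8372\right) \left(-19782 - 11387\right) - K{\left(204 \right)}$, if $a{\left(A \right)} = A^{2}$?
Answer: $\frac{200929005128}{253} \approx 7.9419 \cdot 10^{8}$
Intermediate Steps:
$K{\left(y \right)} = \frac{2 y^{2}}{49 + y}$ ($K{\left(y \right)} = \frac{y}{\left(y + \left(-7\right)^{2}\right) \frac{1}{y + y}} = \frac{y}{\left(y + 49\right) \frac{1}{2 y}} = \frac{y}{\left(49 + y\right) \frac{1}{2 y}} = \frac{y}{\frac{1}{2} \frac{1}{y} \left(49 + y\right)} = y \frac{2 y}{49 + y} = \frac{2 y^{2}}{49 + y}$)
$\left(-17108 - 8372\right) \left(-19782 - 11387\right) - K{\left(204 \right)} = \left(-17108 - 8372\right) \left(-19782 - 11387\right) - \frac{2 \cdot 204^{2}}{49 + 204} = \left(-25480\right) \left(-31169\right) - 2 \cdot 41616 \cdot \frac{1}{253} = 794186120 - 2 \cdot 41616 \cdot \frac{1}{253} = 794186120 - \frac{83232}{253} = \frac{200929005128}{253}$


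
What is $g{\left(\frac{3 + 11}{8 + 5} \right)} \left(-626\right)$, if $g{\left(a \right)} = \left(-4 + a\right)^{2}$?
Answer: $- \frac{903944}{169} \approx -5348.8$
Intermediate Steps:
$g{\left(\frac{3 + 11}{8 + 5} \right)} \left(-626\right) = \left(-4 + \frac{3 + 11}{8 + 5}\right)^{2} \left(-626\right) = \left(-4 + \frac{14}{13}\right)^{2} \left(-626\right) = \left(- \frac{38}{13}\right)^{2} \left(-626\right) = \frac{1444}{169} \left(-626\right) = - \frac{903944}{169}$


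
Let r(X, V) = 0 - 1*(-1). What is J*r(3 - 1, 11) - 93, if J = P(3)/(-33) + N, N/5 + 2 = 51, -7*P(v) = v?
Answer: 11705/77 ≈ 152.01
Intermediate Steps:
P(v) = -v/7
N = 245 (N = -10 + 5*51 = -10 + 255 = 245)
J = 18866/77 (J = -1/7*3/(-33) + 245 = -3/7*(-1/33) + 245 = 1/77 + 245 = 18866/77 ≈ 245.01)
r(X, V) = 1 (r(X, V) = 0 + 1 = 1)
J*r(3 - 1, 11) - 93 = (18866/77)*1 - 93 = 18866/77 - 93 = 11705/77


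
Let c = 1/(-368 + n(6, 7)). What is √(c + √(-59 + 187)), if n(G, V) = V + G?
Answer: √(-355 + 1008200*√2)/355 ≈ 3.3632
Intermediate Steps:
n(G, V) = G + V
c = -1/355 (c = 1/(-368 + (6 + 7)) = 1/(-368 + 13) = 1/(-355) = -1/355 ≈ -0.0028169)
√(c + √(-59 + 187)) = √(-1/355 + √(-59 + 187)) = √(-1/355 + √128) = √(-1/355 + 8*√2)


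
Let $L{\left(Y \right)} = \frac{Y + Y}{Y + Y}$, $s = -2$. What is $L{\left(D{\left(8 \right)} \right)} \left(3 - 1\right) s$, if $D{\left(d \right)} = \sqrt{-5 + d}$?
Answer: $-4$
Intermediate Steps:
$L{\left(Y \right)} = 1$ ($L{\left(Y \right)} = \frac{2 Y}{2 Y} = 2 Y \frac{1}{2 Y} = 1$)
$L{\left(D{\left(8 \right)} \right)} \left(3 - 1\right) s = 1 \left(3 - 1\right) \left(-2\right) = 1 \cdot 2 \left(-2\right) = 1 \left(-4\right) = -4$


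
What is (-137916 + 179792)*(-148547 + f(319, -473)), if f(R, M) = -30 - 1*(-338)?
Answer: -6207656364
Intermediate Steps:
f(R, M) = 308 (f(R, M) = -30 + 338 = 308)
(-137916 + 179792)*(-148547 + f(319, -473)) = (-137916 + 179792)*(-148547 + 308) = 41876*(-148239) = -6207656364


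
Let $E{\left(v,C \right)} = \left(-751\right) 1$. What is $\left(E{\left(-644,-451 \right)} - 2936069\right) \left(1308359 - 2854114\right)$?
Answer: $4539604199100$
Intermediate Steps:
$E{\left(v,C \right)} = -751$
$\left(E{\left(-644,-451 \right)} - 2936069\right) \left(1308359 - 2854114\right) = \left(-751 - 2936069\right) \left(1308359 - 2854114\right) = \left(-2936820\right) \left(-1545755\right) = 4539604199100$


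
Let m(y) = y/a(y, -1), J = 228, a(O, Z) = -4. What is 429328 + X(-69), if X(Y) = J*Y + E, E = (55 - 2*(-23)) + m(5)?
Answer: 1654783/4 ≈ 4.1370e+5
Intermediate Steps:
m(y) = -y/4 (m(y) = y/(-4) = y*(-¼) = -y/4)
E = 399/4 (E = (55 - 2*(-23)) - ¼*5 = (55 + 46) - 5/4 = 101 - 5/4 = 399/4 ≈ 99.750)
X(Y) = 399/4 + 228*Y (X(Y) = 228*Y + 399/4 = 399/4 + 228*Y)
429328 + X(-69) = 429328 + (399/4 + 228*(-69)) = 429328 + (399/4 - 15732) = 429328 - 62529/4 = 1654783/4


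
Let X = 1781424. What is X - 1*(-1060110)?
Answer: 2841534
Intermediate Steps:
X - 1*(-1060110) = 1781424 - 1*(-1060110) = 1781424 + 1060110 = 2841534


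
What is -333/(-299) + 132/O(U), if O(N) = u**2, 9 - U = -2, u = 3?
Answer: 14155/897 ≈ 15.780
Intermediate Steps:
U = 11 (U = 9 - 1*(-2) = 9 + 2 = 11)
O(N) = 9 (O(N) = 3**2 = 9)
-333/(-299) + 132/O(U) = -333/(-299) + 132/9 = -333*(-1/299) + 132*(1/9) = 333/299 + 44/3 = 14155/897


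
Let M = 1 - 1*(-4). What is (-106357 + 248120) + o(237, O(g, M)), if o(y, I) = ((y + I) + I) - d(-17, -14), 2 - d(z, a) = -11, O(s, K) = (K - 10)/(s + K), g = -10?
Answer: 141989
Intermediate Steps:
M = 5 (M = 1 + 4 = 5)
O(s, K) = (-10 + K)/(K + s)
d(z, a) = 13 (d(z, a) = 2 - 1*(-11) = 2 + 11 = 13)
o(y, I) = -13 + y + 2*I (o(y, I) = ((y + I) + I) - 1*13 = ((I + y) + I) - 13 = (y + 2*I) - 13 = -13 + y + 2*I)
(-106357 + 248120) + o(237, O(g, M)) = (-106357 + 248120) + (-13 + 237 + 2*((-10 + 5)/(5 - 10))) = 141763 + (-13 + 237 + 2*(-5/(-5))) = 141763 + (-13 + 237 + 2*(-⅕*(-5))) = 141763 + (-13 + 237 + 2*1) = 141763 + (-13 + 237 + 2) = 141763 + 226 = 141989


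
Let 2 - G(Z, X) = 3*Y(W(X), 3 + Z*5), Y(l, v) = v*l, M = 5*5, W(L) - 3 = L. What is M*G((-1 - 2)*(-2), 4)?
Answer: -17275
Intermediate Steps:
W(L) = 3 + L
M = 25
Y(l, v) = l*v
G(Z, X) = 2 - 3*(3 + X)*(3 + 5*Z) (G(Z, X) = 2 - 3*(3 + X)*(3 + Z*5) = 2 - 3*(3 + X)*(3 + 5*Z))
M*G((-1 - 2)*(-2), 4) = 25*(2 - 3*(3 + 4)*(3 + 5*((-1 - 2)*(-2)))) = 25*(2 - 3*7*(3 + 5*(-3*(-2)))) = 25*(2 - 3*7*(3 + 5*6)) = 25*(2 - 3*7*(3 + 30)) = 25*(2 - 3*7*33) = 25*(2 - 693) = 25*(-691) = -17275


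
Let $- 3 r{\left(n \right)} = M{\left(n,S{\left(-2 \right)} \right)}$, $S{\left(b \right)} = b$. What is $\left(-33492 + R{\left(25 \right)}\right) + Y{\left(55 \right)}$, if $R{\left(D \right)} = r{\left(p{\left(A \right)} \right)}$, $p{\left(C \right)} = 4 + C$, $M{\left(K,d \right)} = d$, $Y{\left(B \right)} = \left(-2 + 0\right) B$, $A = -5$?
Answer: $- \frac{100804}{3} \approx -33601.0$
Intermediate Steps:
$Y{\left(B \right)} = - 2 B$
$r{\left(n \right)} = \frac{2}{3}$ ($r{\left(n \right)} = \left(- \frac{1}{3}\right) \left(-2\right) = \frac{2}{3}$)
$R{\left(D \right)} = \frac{2}{3}$
$\left(-33492 + R{\left(25 \right)}\right) + Y{\left(55 \right)} = \left(-33492 + \frac{2}{3}\right) - 110 = - \frac{100474}{3} - 110 = - \frac{100804}{3}$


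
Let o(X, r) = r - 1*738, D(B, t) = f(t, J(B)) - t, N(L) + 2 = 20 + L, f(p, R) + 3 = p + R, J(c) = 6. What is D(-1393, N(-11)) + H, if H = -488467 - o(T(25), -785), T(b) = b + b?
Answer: -486941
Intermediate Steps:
f(p, R) = -3 + R + p (f(p, R) = -3 + (p + R) = -3 + (R + p) = -3 + R + p)
T(b) = 2*b
N(L) = 18 + L (N(L) = -2 + (20 + L) = 18 + L)
D(B, t) = 3 (D(B, t) = (-3 + 6 + t) - t = (3 + t) - t = 3)
o(X, r) = -738 + r (o(X, r) = r - 738 = -738 + r)
H = -486944 (H = -488467 - (-738 - 785) = -488467 - 1*(-1523) = -488467 + 1523 = -486944)
D(-1393, N(-11)) + H = 3 - 486944 = -486941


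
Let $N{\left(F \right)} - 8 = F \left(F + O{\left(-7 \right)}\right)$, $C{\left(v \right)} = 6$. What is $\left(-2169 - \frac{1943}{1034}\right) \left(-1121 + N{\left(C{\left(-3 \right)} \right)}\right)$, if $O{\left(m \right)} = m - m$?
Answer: $\frac{2417530053}{1034} \approx 2.338 \cdot 10^{6}$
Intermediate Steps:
$O{\left(m \right)} = 0$
$N{\left(F \right)} = 8 + F^{2}$ ($N{\left(F \right)} = 8 + F \left(F + 0\right) = 8 + F F = 8 + F^{2}$)
$\left(-2169 - \frac{1943}{1034}\right) \left(-1121 + N{\left(C{\left(-3 \right)} \right)}\right) = \left(-2169 - \frac{1943}{1034}\right) \left(-1121 + \left(8 + 6^{2}\right)\right) = \left(-2169 - \frac{1943}{1034}\right) \left(-1121 + \left(8 + 36\right)\right) = \left(-2169 - \frac{1943}{1034}\right) \left(-1121 + 44\right) = \left(- \frac{2244689}{1034}\right) \left(-1077\right) = \frac{2417530053}{1034}$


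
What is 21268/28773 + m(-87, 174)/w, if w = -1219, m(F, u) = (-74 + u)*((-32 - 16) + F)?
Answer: 18015704/1524969 ≈ 11.814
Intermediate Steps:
m(F, u) = (-74 + u)*(-48 + F)
21268/28773 + m(-87, 174)/w = 21268/28773 + (3552 - 74*(-87) - 48*174 - 87*174)/(-1219) = 21268*(1/28773) + (3552 + 6438 - 8352 - 15138)*(-1/1219) = 21268/28773 - 13500*(-1/1219) = 21268/28773 + 13500/1219 = 18015704/1524969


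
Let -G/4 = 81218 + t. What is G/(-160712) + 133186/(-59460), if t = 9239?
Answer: 3428264/298622985 ≈ 0.011480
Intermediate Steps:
G = -361828 (G = -4*(81218 + 9239) = -4*90457 = -361828)
G/(-160712) + 133186/(-59460) = -361828/(-160712) + 133186/(-59460) = -361828*(-1/160712) + 133186*(-1/59460) = 90457/40178 - 66593/29730 = 3428264/298622985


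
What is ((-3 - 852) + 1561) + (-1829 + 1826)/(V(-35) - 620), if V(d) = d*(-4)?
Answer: 112961/160 ≈ 706.01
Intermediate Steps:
V(d) = -4*d
((-3 - 852) + 1561) + (-1829 + 1826)/(V(-35) - 620) = ((-3 - 852) + 1561) + (-1829 + 1826)/(-4*(-35) - 620) = (-855 + 1561) - 3/(140 - 620) = 706 - 3/(-480) = 706 - 3*(-1/480) = 706 + 1/160 = 112961/160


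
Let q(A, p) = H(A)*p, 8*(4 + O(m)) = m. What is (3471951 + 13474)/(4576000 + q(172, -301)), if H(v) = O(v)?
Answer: 1394170/1828293 ≈ 0.76255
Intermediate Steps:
O(m) = -4 + m/8
H(v) = -4 + v/8
q(A, p) = p*(-4 + A/8) (q(A, p) = (-4 + A/8)*p = p*(-4 + A/8))
(3471951 + 13474)/(4576000 + q(172, -301)) = (3471951 + 13474)/(4576000 + (1/8)*(-301)*(-32 + 172)) = 3485425/(4576000 + (1/8)*(-301)*140) = 3485425/(4576000 - 10535/2) = 3485425/(9141465/2) = 3485425*(2/9141465) = 1394170/1828293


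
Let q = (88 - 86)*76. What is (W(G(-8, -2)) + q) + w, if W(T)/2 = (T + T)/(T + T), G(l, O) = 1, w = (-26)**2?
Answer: 830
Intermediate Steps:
w = 676
W(T) = 2 (W(T) = 2*((T + T)/(T + T)) = 2*((2*T)/((2*T))) = 2*((2*T)*(1/(2*T))) = 2*1 = 2)
q = 152 (q = 2*76 = 152)
(W(G(-8, -2)) + q) + w = (2 + 152) + 676 = 154 + 676 = 830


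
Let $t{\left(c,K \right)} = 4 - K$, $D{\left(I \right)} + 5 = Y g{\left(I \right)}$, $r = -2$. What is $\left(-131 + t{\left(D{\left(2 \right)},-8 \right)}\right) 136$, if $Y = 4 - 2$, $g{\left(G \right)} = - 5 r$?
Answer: $-16184$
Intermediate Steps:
$g{\left(G \right)} = 10$ ($g{\left(G \right)} = \left(-5\right) \left(-2\right) = 10$)
$Y = 2$
$D{\left(I \right)} = 15$ ($D{\left(I \right)} = -5 + 2 \cdot 10 = -5 + 20 = 15$)
$\left(-131 + t{\left(D{\left(2 \right)},-8 \right)}\right) 136 = \left(-131 + \left(4 - -8\right)\right) 136 = \left(-131 + \left(4 + 8\right)\right) 136 = \left(-131 + 12\right) 136 = \left(-119\right) 136 = -16184$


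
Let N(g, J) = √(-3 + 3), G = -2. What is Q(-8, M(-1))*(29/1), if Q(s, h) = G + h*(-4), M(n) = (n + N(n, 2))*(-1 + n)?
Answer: -290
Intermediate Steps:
N(g, J) = 0 (N(g, J) = √0 = 0)
M(n) = n*(-1 + n) (M(n) = (n + 0)*(-1 + n) = n*(-1 + n))
Q(s, h) = -2 - 4*h (Q(s, h) = -2 + h*(-4) = -2 - 4*h)
Q(-8, M(-1))*(29/1) = (-2 - (-4)*(-1 - 1))*(29/1) = (-2 - (-4)*(-2))*(29*1) = (-2 - 4*2)*29 = (-2 - 8)*29 = -10*29 = -290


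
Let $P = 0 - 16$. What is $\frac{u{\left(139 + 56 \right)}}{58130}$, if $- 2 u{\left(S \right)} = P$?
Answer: $\frac{4}{29065} \approx 0.00013762$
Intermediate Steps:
$P = -16$ ($P = 0 - 16 = -16$)
$u{\left(S \right)} = 8$ ($u{\left(S \right)} = \left(- \frac{1}{2}\right) \left(-16\right) = 8$)
$\frac{u{\left(139 + 56 \right)}}{58130} = \frac{8}{58130} = 8 \cdot \frac{1}{58130} = \frac{4}{29065}$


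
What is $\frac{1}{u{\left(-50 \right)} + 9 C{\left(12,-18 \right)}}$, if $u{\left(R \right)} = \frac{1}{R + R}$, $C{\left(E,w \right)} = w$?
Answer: $- \frac{100}{16201} \approx -0.0061725$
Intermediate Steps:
$u{\left(R \right)} = \frac{1}{2 R}$
$\frac{1}{u{\left(-50 \right)} + 9 C{\left(12,-18 \right)}} = \frac{1}{\frac{1}{2 \left(-50\right)} + 9 \left(-18\right)} = \frac{1}{\frac{1}{2} \left(- \frac{1}{50}\right) - 162} = \frac{1}{- \frac{1}{100} - 162} = \frac{1}{- \frac{16201}{100}} = - \frac{100}{16201}$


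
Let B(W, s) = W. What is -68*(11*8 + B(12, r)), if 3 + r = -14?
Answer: -6800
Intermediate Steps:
r = -17 (r = -3 - 14 = -17)
-68*(11*8 + B(12, r)) = -68*(11*8 + 12) = -68*(88 + 12) = -68*100 = -6800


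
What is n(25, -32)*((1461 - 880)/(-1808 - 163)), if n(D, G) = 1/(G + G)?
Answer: 581/126144 ≈ 0.0046058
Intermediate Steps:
n(D, G) = 1/(2*G)
n(25, -32)*((1461 - 880)/(-1808 - 163)) = ((1/2)/(-32))*((1461 - 880)/(-1808 - 163)) = ((1/2)*(-1/32))*(581/(-1971)) = -581*(-1)/(64*1971) = -1/64*(-581/1971) = 581/126144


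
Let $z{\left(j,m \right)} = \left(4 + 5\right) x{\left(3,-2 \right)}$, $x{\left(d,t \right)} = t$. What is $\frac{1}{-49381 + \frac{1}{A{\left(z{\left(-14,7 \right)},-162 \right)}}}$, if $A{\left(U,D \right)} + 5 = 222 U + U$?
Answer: $- \frac{4019}{198462240} \approx -2.0251 \cdot 10^{-5}$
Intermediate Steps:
$z{\left(j,m \right)} = -18$ ($z{\left(j,m \right)} = \left(4 + 5\right) \left(-2\right) = 9 \left(-2\right) = -18$)
$A{\left(U,D \right)} = -5 + 223 U$ ($A{\left(U,D \right)} = -5 + \left(222 U + U\right) = -5 + 223 U$)
$\frac{1}{-49381 + \frac{1}{A{\left(z{\left(-14,7 \right)},-162 \right)}}} = \frac{1}{-49381 + \frac{1}{-5 + 223 \left(-18\right)}} = \frac{1}{-49381 + \frac{1}{-5 - 4014}} = \frac{1}{-49381 + \frac{1}{-4019}} = \frac{1}{-49381 - \frac{1}{4019}} = \frac{1}{- \frac{198462240}{4019}} = - \frac{4019}{198462240}$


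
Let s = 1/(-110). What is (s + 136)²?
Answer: 223771681/12100 ≈ 18494.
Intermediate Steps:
s = -1/110 ≈ -0.0090909
(s + 136)² = (-1/110 + 136)² = (14959/110)² = 223771681/12100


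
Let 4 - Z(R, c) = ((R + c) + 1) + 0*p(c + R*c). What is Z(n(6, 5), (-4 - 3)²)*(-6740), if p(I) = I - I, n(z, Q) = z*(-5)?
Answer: 107840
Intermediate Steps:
n(z, Q) = -5*z
p(I) = 0
Z(R, c) = 3 - R - c (Z(R, c) = 4 - (((R + c) + 1) + 0*0) = 4 - ((1 + R + c) + 0) = 4 - (1 + R + c) = 4 + (-1 - R - c) = 3 - R - c)
Z(n(6, 5), (-4 - 3)²)*(-6740) = (3 - (-5)*6 - (-4 - 3)²)*(-6740) = (3 - 1*(-30) - 1*(-7)²)*(-6740) = (3 + 30 - 1*49)*(-6740) = (3 + 30 - 49)*(-6740) = -16*(-6740) = 107840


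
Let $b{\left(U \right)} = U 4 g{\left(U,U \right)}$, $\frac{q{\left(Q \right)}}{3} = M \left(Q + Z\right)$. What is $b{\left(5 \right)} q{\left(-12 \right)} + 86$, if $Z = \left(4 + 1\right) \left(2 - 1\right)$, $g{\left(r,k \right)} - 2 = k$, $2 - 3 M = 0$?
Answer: $-1874$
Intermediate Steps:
$M = \frac{2}{3}$ ($M = \frac{2}{3} - 0 = \frac{2}{3} + 0 = \frac{2}{3} \approx 0.66667$)
$g{\left(r,k \right)} = 2 + k$
$Z = 5$ ($Z = 5 \cdot 1 = 5$)
$q{\left(Q \right)} = 10 + 2 Q$ ($q{\left(Q \right)} = 3 \frac{2 \left(Q + 5\right)}{3} = 3 \frac{2 \left(5 + Q\right)}{3} = 3 \left(\frac{10}{3} + \frac{2 Q}{3}\right) = 10 + 2 Q$)
$b{\left(U \right)} = 4 U \left(2 + U\right)$ ($b{\left(U \right)} = U 4 \left(2 + U\right) = 4 U \left(2 + U\right)$)
$b{\left(5 \right)} q{\left(-12 \right)} + 86 = 4 \cdot 5 \left(2 + 5\right) \left(10 + 2 \left(-12\right)\right) + 86 = 4 \cdot 5 \cdot 7 \left(10 - 24\right) + 86 = 140 \left(-14\right) + 86 = -1960 + 86 = -1874$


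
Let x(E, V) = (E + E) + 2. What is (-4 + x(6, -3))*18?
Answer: 180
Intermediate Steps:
x(E, V) = 2 + 2*E (x(E, V) = 2*E + 2 = 2 + 2*E)
(-4 + x(6, -3))*18 = (-4 + (2 + 2*6))*18 = (-4 + (2 + 12))*18 = (-4 + 14)*18 = 10*18 = 180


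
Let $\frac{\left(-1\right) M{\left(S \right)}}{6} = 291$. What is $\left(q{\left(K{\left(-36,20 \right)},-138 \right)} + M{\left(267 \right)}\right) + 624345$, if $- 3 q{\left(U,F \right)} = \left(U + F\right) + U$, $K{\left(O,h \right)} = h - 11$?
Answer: $622639$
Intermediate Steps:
$M{\left(S \right)} = -1746$ ($M{\left(S \right)} = \left(-6\right) 291 = -1746$)
$K{\left(O,h \right)} = -11 + h$ ($K{\left(O,h \right)} = h - 11 = -11 + h$)
$q{\left(U,F \right)} = - \frac{2 U}{3} - \frac{F}{3}$ ($q{\left(U,F \right)} = - \frac{\left(U + F\right) + U}{3} = - \frac{\left(F + U\right) + U}{3} = - \frac{F + 2 U}{3} = - \frac{2 U}{3} - \frac{F}{3}$)
$\left(q{\left(K{\left(-36,20 \right)},-138 \right)} + M{\left(267 \right)}\right) + 624345 = \left(\left(- \frac{2 \left(-11 + 20\right)}{3} - -46\right) - 1746\right) + 624345 = \left(\left(\left(- \frac{2}{3}\right) 9 + 46\right) - 1746\right) + 624345 = \left(\left(-6 + 46\right) - 1746\right) + 624345 = \left(40 - 1746\right) + 624345 = -1706 + 624345 = 622639$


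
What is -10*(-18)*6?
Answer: 1080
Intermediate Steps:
-10*(-18)*6 = 180*6 = 1080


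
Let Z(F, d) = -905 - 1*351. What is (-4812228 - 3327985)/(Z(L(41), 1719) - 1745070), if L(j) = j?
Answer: 8140213/1746326 ≈ 4.6613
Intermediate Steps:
Z(F, d) = -1256 (Z(F, d) = -905 - 351 = -1256)
(-4812228 - 3327985)/(Z(L(41), 1719) - 1745070) = (-4812228 - 3327985)/(-1256 - 1745070) = -8140213/(-1746326) = -8140213*(-1/1746326) = 8140213/1746326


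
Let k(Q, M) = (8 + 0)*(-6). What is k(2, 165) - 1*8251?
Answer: -8299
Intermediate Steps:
k(Q, M) = -48 (k(Q, M) = 8*(-6) = -48)
k(2, 165) - 1*8251 = -48 - 1*8251 = -48 - 8251 = -8299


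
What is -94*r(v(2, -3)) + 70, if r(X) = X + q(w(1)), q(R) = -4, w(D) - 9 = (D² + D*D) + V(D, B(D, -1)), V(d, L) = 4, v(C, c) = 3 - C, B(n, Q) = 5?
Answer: 352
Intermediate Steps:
w(D) = 13 + 2*D² (w(D) = 9 + ((D² + D*D) + 4) = 9 + ((D² + D²) + 4) = 9 + (2*D² + 4) = 9 + (4 + 2*D²) = 13 + 2*D²)
r(X) = -4 + X (r(X) = X - 4 = -4 + X)
-94*r(v(2, -3)) + 70 = -94*(-4 + (3 - 1*2)) + 70 = -94*(-4 + (3 - 2)) + 70 = -94*(-4 + 1) + 70 = -94*(-3) + 70 = 282 + 70 = 352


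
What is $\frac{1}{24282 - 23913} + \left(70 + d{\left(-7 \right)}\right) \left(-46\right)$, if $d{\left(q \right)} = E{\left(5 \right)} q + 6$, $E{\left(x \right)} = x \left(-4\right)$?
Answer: $- \frac{3666383}{369} \approx -9936.0$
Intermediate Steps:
$E{\left(x \right)} = - 4 x$
$d{\left(q \right)} = 6 - 20 q$ ($d{\left(q \right)} = \left(-4\right) 5 q + 6 = - 20 q + 6 = 6 - 20 q$)
$\frac{1}{24282 - 23913} + \left(70 + d{\left(-7 \right)}\right) \left(-46\right) = \frac{1}{24282 - 23913} + \left(70 + \left(6 - -140\right)\right) \left(-46\right) = \frac{1}{369} + \left(70 + \left(6 + 140\right)\right) \left(-46\right) = \frac{1}{369} + \left(70 + 146\right) \left(-46\right) = \frac{1}{369} + 216 \left(-46\right) = \frac{1}{369} - 9936 = - \frac{3666383}{369}$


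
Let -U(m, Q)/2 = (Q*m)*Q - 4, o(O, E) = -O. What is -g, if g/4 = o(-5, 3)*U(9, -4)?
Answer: 5600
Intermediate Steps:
U(m, Q) = 8 - 2*m*Q² (U(m, Q) = -2*((Q*m)*Q - 4) = -2*(m*Q² - 4) = -2*(-4 + m*Q²) = 8 - 2*m*Q²)
g = -5600 (g = 4*((-1*(-5))*(8 - 2*9*(-4)²)) = 4*(5*(8 - 2*9*16)) = 4*(5*(8 - 288)) = 4*(5*(-280)) = 4*(-1400) = -5600)
-g = -1*(-5600) = 5600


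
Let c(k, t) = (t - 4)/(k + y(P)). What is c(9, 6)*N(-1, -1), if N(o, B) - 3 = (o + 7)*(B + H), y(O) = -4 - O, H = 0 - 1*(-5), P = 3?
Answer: 27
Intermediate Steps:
H = 5 (H = 0 + 5 = 5)
N(o, B) = 3 + (5 + B)*(7 + o) (N(o, B) = 3 + (o + 7)*(B + 5) = 3 + (7 + o)*(5 + B) = 3 + (5 + B)*(7 + o))
c(k, t) = (-4 + t)/(-7 + k) (c(k, t) = (t - 4)/(k + (-4 - 1*3)) = (-4 + t)/(k + (-4 - 3)) = (-4 + t)/(k - 7) = (-4 + t)/(-7 + k))
c(9, 6)*N(-1, -1) = ((-4 + 6)/(-7 + 9))*(38 + 5*(-1) + 7*(-1) - 1*(-1)) = (2/2)*(38 - 5 - 7 + 1) = ((½)*2)*27 = 1*27 = 27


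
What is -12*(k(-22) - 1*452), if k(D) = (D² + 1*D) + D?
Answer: 144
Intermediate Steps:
k(D) = D² + 2*D (k(D) = (D² + D) + D = (D + D²) + D = D² + 2*D)
-12*(k(-22) - 1*452) = -12*(-22*(2 - 22) - 1*452) = -12*(-22*(-20) - 452) = -12*(440 - 452) = -12*(-12) = 144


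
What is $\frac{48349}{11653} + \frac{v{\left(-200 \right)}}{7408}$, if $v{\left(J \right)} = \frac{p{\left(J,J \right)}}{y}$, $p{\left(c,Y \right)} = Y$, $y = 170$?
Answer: $\frac{1522161651}{366883052} \approx 4.1489$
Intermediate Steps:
$v{\left(J \right)} = \frac{J}{170}$
$\frac{48349}{11653} + \frac{v{\left(-200 \right)}}{7408} = \frac{48349}{11653} + \frac{\frac{1}{170} \left(-200\right)}{7408} = 48349 \cdot \frac{1}{11653} - \frac{5}{31484} = \frac{48349}{11653} - \frac{5}{31484} = \frac{1522161651}{366883052}$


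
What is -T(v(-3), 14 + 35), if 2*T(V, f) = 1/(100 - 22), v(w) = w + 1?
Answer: -1/156 ≈ -0.0064103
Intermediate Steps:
v(w) = 1 + w
T(V, f) = 1/156 (T(V, f) = 1/(2*(100 - 22)) = (½)/78 = (½)*(1/78) = 1/156)
-T(v(-3), 14 + 35) = -1*1/156 = -1/156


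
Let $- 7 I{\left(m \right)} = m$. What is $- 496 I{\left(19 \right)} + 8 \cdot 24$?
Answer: $\frac{10768}{7} \approx 1538.3$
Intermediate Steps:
$I{\left(m \right)} = - \frac{m}{7}$
$- 496 I{\left(19 \right)} + 8 \cdot 24 = - 496 \left(\left(- \frac{1}{7}\right) 19\right) + 8 \cdot 24 = \left(-496\right) \left(- \frac{19}{7}\right) + 192 = \frac{9424}{7} + 192 = \frac{10768}{7}$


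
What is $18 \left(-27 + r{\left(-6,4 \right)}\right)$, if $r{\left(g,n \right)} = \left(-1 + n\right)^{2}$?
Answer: $-324$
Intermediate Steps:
$18 \left(-27 + r{\left(-6,4 \right)}\right) = 18 \left(-27 + \left(-1 + 4\right)^{2}\right) = 18 \left(-27 + 3^{2}\right) = 18 \left(-27 + 9\right) = 18 \left(-18\right) = -324$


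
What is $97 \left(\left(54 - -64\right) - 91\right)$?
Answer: $2619$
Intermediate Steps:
$97 \left(\left(54 - -64\right) - 91\right) = 97 \left(\left(54 + 64\right) - 91\right) = 97 \left(118 - 91\right) = 97 \cdot 27 = 2619$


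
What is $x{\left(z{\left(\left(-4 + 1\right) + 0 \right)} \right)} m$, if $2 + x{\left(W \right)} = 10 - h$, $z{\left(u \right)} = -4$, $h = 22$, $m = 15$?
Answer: $-210$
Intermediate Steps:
$x{\left(W \right)} = -14$ ($x{\left(W \right)} = -2 + \left(10 - 22\right) = -2 - 12 = -14$)
$x{\left(z{\left(\left(-4 + 1\right) + 0 \right)} \right)} m = \left(-14\right) 15 = -210$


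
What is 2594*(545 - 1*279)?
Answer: 690004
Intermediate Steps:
2594*(545 - 1*279) = 2594*(545 - 279) = 2594*266 = 690004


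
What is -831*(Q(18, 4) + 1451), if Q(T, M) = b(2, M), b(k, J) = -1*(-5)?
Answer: -1209936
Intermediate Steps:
b(k, J) = 5
Q(T, M) = 5
-831*(Q(18, 4) + 1451) = -831*(5 + 1451) = -831*1456 = -1209936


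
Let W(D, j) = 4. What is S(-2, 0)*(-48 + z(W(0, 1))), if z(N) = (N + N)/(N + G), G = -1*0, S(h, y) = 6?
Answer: -276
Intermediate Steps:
G = 0
z(N) = 2 (z(N) = (N + N)/(N + 0) = (2*N)/N = 2)
S(-2, 0)*(-48 + z(W(0, 1))) = 6*(-48 + 2) = 6*(-46) = -276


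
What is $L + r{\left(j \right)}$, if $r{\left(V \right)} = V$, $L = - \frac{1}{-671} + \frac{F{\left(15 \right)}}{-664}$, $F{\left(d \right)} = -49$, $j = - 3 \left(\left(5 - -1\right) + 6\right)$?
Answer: $- \frac{16006041}{445544} \approx -35.925$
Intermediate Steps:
$j = -36$ ($j = - 3 \left(\left(5 + 1\right) + 6\right) = - 3 \left(6 + 6\right) = \left(-3\right) 12 = -36$)
$L = \frac{33543}{445544}$ ($L = - \frac{1}{-671} - \frac{49}{-664} = \left(-1\right) \left(- \frac{1}{671}\right) - - \frac{49}{664} = \frac{1}{671} + \frac{49}{664} = \frac{33543}{445544} \approx 0.075285$)
$L + r{\left(j \right)} = \frac{33543}{445544} - 36 = - \frac{16006041}{445544}$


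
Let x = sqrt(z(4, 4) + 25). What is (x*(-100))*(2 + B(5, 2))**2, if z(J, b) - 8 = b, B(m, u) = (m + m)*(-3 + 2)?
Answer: -6400*sqrt(37) ≈ -38930.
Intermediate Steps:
B(m, u) = -2*m (B(m, u) = (2*m)*(-1) = -2*m)
z(J, b) = 8 + b
x = sqrt(37) (x = sqrt((8 + 4) + 25) = sqrt(12 + 25) = sqrt(37) ≈ 6.0828)
(x*(-100))*(2 + B(5, 2))**2 = (sqrt(37)*(-100))*(2 - 2*5)**2 = (-100*sqrt(37))*(2 - 10)**2 = -100*sqrt(37)*(-8)**2 = -100*sqrt(37)*64 = -6400*sqrt(37)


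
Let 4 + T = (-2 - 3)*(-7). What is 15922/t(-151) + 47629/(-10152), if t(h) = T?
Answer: 160163645/314712 ≈ 508.92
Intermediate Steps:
T = 31 (T = -4 + (-2 - 3)*(-7) = -4 - 5*(-7) = -4 + 35 = 31)
t(h) = 31
15922/t(-151) + 47629/(-10152) = 15922/31 + 47629/(-10152) = 15922*(1/31) + 47629*(-1/10152) = 15922/31 - 47629/10152 = 160163645/314712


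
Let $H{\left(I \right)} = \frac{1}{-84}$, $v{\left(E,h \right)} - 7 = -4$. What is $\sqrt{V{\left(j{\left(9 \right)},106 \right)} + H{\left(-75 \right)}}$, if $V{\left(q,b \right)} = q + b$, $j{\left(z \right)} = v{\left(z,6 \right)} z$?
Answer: $\frac{\sqrt{234591}}{42} \approx 11.532$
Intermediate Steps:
$v{\left(E,h \right)} = 3$ ($v{\left(E,h \right)} = 7 - 4 = 3$)
$j{\left(z \right)} = 3 z$
$V{\left(q,b \right)} = b + q$
$H{\left(I \right)} = - \frac{1}{84}$
$\sqrt{V{\left(j{\left(9 \right)},106 \right)} + H{\left(-75 \right)}} = \sqrt{\left(106 + 3 \cdot 9\right) - \frac{1}{84}} = \sqrt{\left(106 + 27\right) - \frac{1}{84}} = \sqrt{133 - \frac{1}{84}} = \sqrt{\frac{11171}{84}} = \frac{\sqrt{234591}}{42}$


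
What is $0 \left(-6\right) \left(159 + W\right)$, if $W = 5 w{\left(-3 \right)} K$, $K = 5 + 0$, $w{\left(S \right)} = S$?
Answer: $0$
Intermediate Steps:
$K = 5$
$W = -75$ ($W = 5 \left(-3\right) 5 = \left(-15\right) 5 = -75$)
$0 \left(-6\right) \left(159 + W\right) = 0 \left(-6\right) \left(159 - 75\right) = 0 \cdot 84 = 0$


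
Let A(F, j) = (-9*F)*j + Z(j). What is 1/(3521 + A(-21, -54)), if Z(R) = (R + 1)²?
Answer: -1/3876 ≈ -0.00025800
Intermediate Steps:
Z(R) = (1 + R)²
A(F, j) = (1 + j)² - 9*F*j (A(F, j) = (-9*F)*j + (1 + j)² = -9*F*j + (1 + j)² = (1 + j)² - 9*F*j)
1/(3521 + A(-21, -54)) = 1/(3521 + ((1 - 54)² - 9*(-21)*(-54))) = 1/(3521 + ((-53)² - 10206)) = 1/(3521 + (2809 - 10206)) = 1/(3521 - 7397) = 1/(-3876) = -1/3876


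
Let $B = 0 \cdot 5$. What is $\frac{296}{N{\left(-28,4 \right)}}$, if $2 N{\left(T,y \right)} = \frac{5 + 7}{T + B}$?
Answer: $- \frac{4144}{3} \approx -1381.3$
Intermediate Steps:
$B = 0$
$N{\left(T,y \right)} = \frac{6}{T}$ ($N{\left(T,y \right)} = \frac{\left(5 + 7\right) \frac{1}{T + 0}}{2} = \frac{12 \frac{1}{T}}{2} = \frac{6}{T}$)
$\frac{296}{N{\left(-28,4 \right)}} = \frac{296}{6 \frac{1}{-28}} = \frac{296}{6 \left(- \frac{1}{28}\right)} = \frac{296}{- \frac{3}{14}} = 296 \left(- \frac{14}{3}\right) = - \frac{4144}{3}$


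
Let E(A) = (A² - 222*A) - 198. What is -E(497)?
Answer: -136477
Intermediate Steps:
E(A) = -198 + A² - 222*A
-E(497) = -(-198 + 497² - 222*497) = -(-198 + 247009 - 110334) = -1*136477 = -136477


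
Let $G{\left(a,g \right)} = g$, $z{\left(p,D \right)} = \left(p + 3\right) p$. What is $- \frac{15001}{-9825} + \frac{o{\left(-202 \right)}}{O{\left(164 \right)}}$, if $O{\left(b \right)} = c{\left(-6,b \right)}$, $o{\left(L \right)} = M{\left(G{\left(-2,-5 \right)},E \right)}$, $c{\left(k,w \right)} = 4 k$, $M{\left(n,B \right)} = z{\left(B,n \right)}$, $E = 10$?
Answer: $- \frac{50957}{13100} \approx -3.8898$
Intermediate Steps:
$z{\left(p,D \right)} = p \left(3 + p\right)$ ($z{\left(p,D \right)} = \left(3 + p\right) p = p \left(3 + p\right)$)
$M{\left(n,B \right)} = B \left(3 + B\right)$
$o{\left(L \right)} = 130$ ($o{\left(L \right)} = 10 \left(3 + 10\right) = 10 \cdot 13 = 130$)
$O{\left(b \right)} = -24$ ($O{\left(b \right)} = 4 \left(-6\right) = -24$)
$- \frac{15001}{-9825} + \frac{o{\left(-202 \right)}}{O{\left(164 \right)}} = - \frac{15001}{-9825} + \frac{130}{-24} = \left(-15001\right) \left(- \frac{1}{9825}\right) + 130 \left(- \frac{1}{24}\right) = \frac{15001}{9825} - \frac{65}{12} = - \frac{50957}{13100}$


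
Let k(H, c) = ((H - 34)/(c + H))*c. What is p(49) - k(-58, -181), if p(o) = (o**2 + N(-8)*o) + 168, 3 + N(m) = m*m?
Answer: 1345014/239 ≈ 5627.7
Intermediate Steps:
N(m) = -3 + m**2 (N(m) = -3 + m*m = -3 + m**2)
k(H, c) = c*(-34 + H)/(H + c) (k(H, c) = ((-34 + H)/(H + c))*c = c*(-34 + H)/(H + c))
p(o) = 168 + o**2 + 61*o (p(o) = (o**2 + (-3 + (-8)**2)*o) + 168 = (o**2 + (-3 + 64)*o) + 168 = (o**2 + 61*o) + 168 = 168 + o**2 + 61*o)
p(49) - k(-58, -181) = (168 + 49**2 + 61*49) - (-181)*(-34 - 58)/(-58 - 181) = (168 + 2401 + 2989) - (-181)*(-92)/(-239) = 5558 - (-181)*(-1)*(-92)/239 = 5558 - 1*(-16652/239) = 5558 + 16652/239 = 1345014/239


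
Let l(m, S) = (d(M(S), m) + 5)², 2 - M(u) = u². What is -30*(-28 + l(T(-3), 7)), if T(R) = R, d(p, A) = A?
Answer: 720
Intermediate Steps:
M(u) = 2 - u²
l(m, S) = (5 + m)² (l(m, S) = (m + 5)² = (5 + m)²)
-30*(-28 + l(T(-3), 7)) = -30*(-28 + (5 - 3)²) = -30*(-28 + 2²) = -30*(-28 + 4) = -30*(-24) = 720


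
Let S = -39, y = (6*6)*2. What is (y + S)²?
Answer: 1089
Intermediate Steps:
y = 72 (y = 36*2 = 72)
(y + S)² = (72 - 39)² = 33² = 1089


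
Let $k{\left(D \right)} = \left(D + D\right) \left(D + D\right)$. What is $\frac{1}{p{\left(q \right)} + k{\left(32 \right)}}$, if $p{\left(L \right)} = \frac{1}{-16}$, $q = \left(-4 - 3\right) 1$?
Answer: $\frac{16}{65535} \approx 0.00024414$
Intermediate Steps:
$k{\left(D \right)} = 4 D^{2}$ ($k{\left(D \right)} = 2 D 2 D = 4 D^{2}$)
$q = -7$ ($q = \left(-7\right) 1 = -7$)
$p{\left(L \right)} = - \frac{1}{16}$
$\frac{1}{p{\left(q \right)} + k{\left(32 \right)}} = \frac{1}{- \frac{1}{16} + 4 \cdot 32^{2}} = \frac{1}{- \frac{1}{16} + 4 \cdot 1024} = \frac{1}{- \frac{1}{16} + 4096} = \frac{1}{\frac{65535}{16}} = \frac{16}{65535}$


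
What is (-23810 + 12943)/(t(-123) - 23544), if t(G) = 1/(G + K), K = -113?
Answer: 2564612/5556385 ≈ 0.46156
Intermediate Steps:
t(G) = 1/(-113 + G) (t(G) = 1/(G - 113) = 1/(-113 + G))
(-23810 + 12943)/(t(-123) - 23544) = (-23810 + 12943)/(1/(-113 - 123) - 23544) = -10867/(1/(-236) - 23544) = -10867/(-1/236 - 23544) = -10867/(-5556385/236) = -10867*(-236/5556385) = 2564612/5556385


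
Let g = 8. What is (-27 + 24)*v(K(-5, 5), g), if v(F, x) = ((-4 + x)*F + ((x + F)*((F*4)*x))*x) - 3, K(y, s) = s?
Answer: -49971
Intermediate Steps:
v(F, x) = -3 + F*(-4 + x) + 4*F*x**2*(F + x) (v(F, x) = (F*(-4 + x) + ((F + x)*((4*F)*x))*x) - 3 = (F*(-4 + x) + ((F + x)*(4*F*x))*x) - 3 = (F*(-4 + x) + (4*F*x*(F + x))*x) - 3 = (F*(-4 + x) + 4*F*x**2*(F + x)) - 3 = -3 + F*(-4 + x) + 4*F*x**2*(F + x))
(-27 + 24)*v(K(-5, 5), g) = (-27 + 24)*(-3 - 4*5 + 5*8 + 4*5*8**3 + 4*5**2*8**2) = -3*(-3 - 20 + 40 + 4*5*512 + 4*25*64) = -3*(-3 - 20 + 40 + 10240 + 6400) = -3*16657 = -49971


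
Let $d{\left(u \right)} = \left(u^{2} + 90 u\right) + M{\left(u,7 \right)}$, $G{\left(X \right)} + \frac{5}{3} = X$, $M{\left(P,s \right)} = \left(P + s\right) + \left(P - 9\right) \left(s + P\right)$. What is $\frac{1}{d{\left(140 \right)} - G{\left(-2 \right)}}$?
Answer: $\frac{3}{154823} \approx 1.9377 \cdot 10^{-5}$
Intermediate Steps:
$M{\left(P,s \right)} = P + s + \left(-9 + P\right) \left(P + s\right)$ ($M{\left(P,s \right)} = \left(P + s\right) + \left(-9 + P\right) \left(P + s\right) = P + s + \left(-9 + P\right) \left(P + s\right)$)
$G{\left(X \right)} = - \frac{5}{3} + X$
$d{\left(u \right)} = -56 + 2 u^{2} + 89 u$ ($d{\left(u \right)} = \left(u^{2} + 90 u\right) + \left(u^{2} - 8 u - 56 + u 7\right) = \left(u^{2} + 90 u\right) + \left(u^{2} - 8 u - 56 + 7 u\right) = \left(u^{2} + 90 u\right) - \left(56 + u - u^{2}\right) = -56 + 2 u^{2} + 89 u$)
$\frac{1}{d{\left(140 \right)} - G{\left(-2 \right)}} = \frac{1}{\left(-56 + 2 \cdot 140^{2} + 89 \cdot 140\right) - \left(- \frac{5}{3} - 2\right)} = \frac{1}{\left(-56 + 2 \cdot 19600 + 12460\right) - - \frac{11}{3}} = \frac{1}{\left(-56 + 39200 + 12460\right) + \frac{11}{3}} = \frac{1}{51604 + \frac{11}{3}} = \frac{1}{\frac{154823}{3}} = \frac{3}{154823}$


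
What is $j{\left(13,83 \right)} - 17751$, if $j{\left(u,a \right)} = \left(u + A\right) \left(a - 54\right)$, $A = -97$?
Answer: $-20187$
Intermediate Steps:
$j{\left(u,a \right)} = \left(-97 + u\right) \left(-54 + a\right)$ ($j{\left(u,a \right)} = \left(u - 97\right) \left(a - 54\right) = \left(-97 + u\right) \left(-54 + a\right)$)
$j{\left(13,83 \right)} - 17751 = \left(5238 - 8051 - 702 + 83 \cdot 13\right) - 17751 = \left(5238 - 8051 - 702 + 1079\right) - 17751 = -2436 - 17751 = -20187$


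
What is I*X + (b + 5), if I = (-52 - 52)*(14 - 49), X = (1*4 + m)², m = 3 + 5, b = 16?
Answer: 524181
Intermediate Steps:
m = 8
X = 144 (X = (1*4 + 8)² = (4 + 8)² = 12² = 144)
I = 3640 (I = -104*(-35) = 3640)
I*X + (b + 5) = 3640*144 + (16 + 5) = 524160 + 21 = 524181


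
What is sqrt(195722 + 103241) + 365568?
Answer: 365568 + sqrt(298963) ≈ 3.6612e+5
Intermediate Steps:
sqrt(195722 + 103241) + 365568 = sqrt(298963) + 365568 = 365568 + sqrt(298963)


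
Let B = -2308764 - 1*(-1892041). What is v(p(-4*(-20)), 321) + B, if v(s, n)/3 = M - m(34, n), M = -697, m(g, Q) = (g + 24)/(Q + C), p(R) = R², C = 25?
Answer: -72454909/173 ≈ -4.1881e+5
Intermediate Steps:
m(g, Q) = (24 + g)/(25 + Q) (m(g, Q) = (g + 24)/(Q + 25) = (24 + g)/(25 + Q))
B = -416723 (B = -2308764 + 1892041 = -416723)
v(s, n) = -2091 - 174/(25 + n) (v(s, n) = 3*(-697 - (24 + 34)/(25 + n)) = 3*(-697 - 58/(25 + n)) = -2091 - 174/(25 + n))
v(p(-4*(-20)), 321) + B = 3*(-17483 - 697*321)/(25 + 321) - 416723 = 3*(-17483 - 223737)/346 - 416723 = 3*(1/346)*(-241220) - 416723 = -361830/173 - 416723 = -72454909/173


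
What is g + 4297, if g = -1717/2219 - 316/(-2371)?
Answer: 22604217150/5261249 ≈ 4296.4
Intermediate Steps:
g = -3369803/5261249 (g = -1717*1/2219 - 316*(-1/2371) = -1717/2219 + 316/2371 = -3369803/5261249 ≈ -0.64050)
g + 4297 = -3369803/5261249 + 4297 = 22604217150/5261249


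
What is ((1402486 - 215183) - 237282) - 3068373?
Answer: -2118352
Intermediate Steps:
((1402486 - 215183) - 237282) - 3068373 = (1187303 - 237282) - 3068373 = 950021 - 3068373 = -2118352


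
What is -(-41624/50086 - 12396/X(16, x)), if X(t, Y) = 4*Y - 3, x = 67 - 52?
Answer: 103873104/475817 ≈ 218.30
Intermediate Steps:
x = 15
X(t, Y) = -3 + 4*Y
-(-41624/50086 - 12396/X(16, x)) = -(-41624/50086 - 12396/(-3 + 4*15)) = -(-41624*1/50086 - 12396/(-3 + 60)) = -(-20812/25043 - 12396/57) = -(-20812/25043 - 12396*1/57) = -(-20812/25043 - 4132/19) = -1*(-103873104/475817) = 103873104/475817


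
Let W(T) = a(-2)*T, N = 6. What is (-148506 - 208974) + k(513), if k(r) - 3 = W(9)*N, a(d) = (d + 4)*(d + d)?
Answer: -357909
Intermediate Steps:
a(d) = 2*d*(4 + d) (a(d) = (4 + d)*(2*d) = 2*d*(4 + d))
W(T) = -8*T (W(T) = (2*(-2)*(4 - 2))*T = (2*(-2)*2)*T = -8*T)
k(r) = -429 (k(r) = 3 - 8*9*6 = 3 - 72*6 = 3 - 432 = -429)
(-148506 - 208974) + k(513) = (-148506 - 208974) - 429 = -357480 - 429 = -357909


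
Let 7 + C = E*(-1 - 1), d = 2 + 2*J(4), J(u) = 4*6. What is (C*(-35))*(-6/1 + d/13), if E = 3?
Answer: -980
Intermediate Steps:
J(u) = 24
d = 50 (d = 2 + 2*24 = 2 + 48 = 50)
C = -13 (C = -7 + 3*(-1 - 1) = -7 + 3*(-2) = -7 - 6 = -13)
(C*(-35))*(-6/1 + d/13) = (-13*(-35))*(-6/1 + 50/13) = 455*(-6*1 + 50*(1/13)) = 455*(-6 + 50/13) = 455*(-28/13) = -980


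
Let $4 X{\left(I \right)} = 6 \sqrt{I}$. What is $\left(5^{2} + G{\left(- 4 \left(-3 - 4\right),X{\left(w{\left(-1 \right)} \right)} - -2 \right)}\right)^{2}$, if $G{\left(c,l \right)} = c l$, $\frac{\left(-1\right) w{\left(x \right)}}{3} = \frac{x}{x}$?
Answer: $1269 + 6804 i \sqrt{3} \approx 1269.0 + 11785.0 i$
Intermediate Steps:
$w{\left(x \right)} = -3$ ($w{\left(x \right)} = - 3 \frac{x}{x} = \left(-3\right) 1 = -3$)
$X{\left(I \right)} = \frac{3 \sqrt{I}}{2}$ ($X{\left(I \right)} = \frac{6 \sqrt{I}}{4} = \frac{3 \sqrt{I}}{2}$)
$\left(5^{2} + G{\left(- 4 \left(-3 - 4\right),X{\left(w{\left(-1 \right)} \right)} - -2 \right)}\right)^{2} = \left(5^{2} + - 4 \left(-3 - 4\right) \left(\frac{3 \sqrt{-3}}{2} - -2\right)\right)^{2} = \left(25 + \left(-4\right) \left(-7\right) \left(\frac{3 i \sqrt{3}}{2} + 2\right)\right)^{2} = \left(25 + 28 \left(\frac{3 i \sqrt{3}}{2} + 2\right)\right)^{2} = \left(25 + 28 \left(2 + \frac{3 i \sqrt{3}}{2}\right)\right)^{2} = \left(25 + \left(56 + 42 i \sqrt{3}\right)\right)^{2} = \left(81 + 42 i \sqrt{3}\right)^{2}$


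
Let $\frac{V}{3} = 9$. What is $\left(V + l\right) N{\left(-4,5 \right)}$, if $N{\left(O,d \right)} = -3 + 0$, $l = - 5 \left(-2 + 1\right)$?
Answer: $-96$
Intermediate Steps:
$V = 27$ ($V = 3 \cdot 9 = 27$)
$l = 5$ ($l = \left(-5\right) \left(-1\right) = 5$)
$N{\left(O,d \right)} = -3$
$\left(V + l\right) N{\left(-4,5 \right)} = \left(27 + 5\right) \left(-3\right) = 32 \left(-3\right) = -96$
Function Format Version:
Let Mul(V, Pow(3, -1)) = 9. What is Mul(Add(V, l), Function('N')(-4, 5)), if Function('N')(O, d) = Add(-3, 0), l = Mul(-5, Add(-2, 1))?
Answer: -96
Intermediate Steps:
V = 27 (V = Mul(3, 9) = 27)
l = 5 (l = Mul(-5, -1) = 5)
Function('N')(O, d) = -3
Mul(Add(V, l), Function('N')(-4, 5)) = Mul(Add(27, 5), -3) = Mul(32, -3) = -96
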